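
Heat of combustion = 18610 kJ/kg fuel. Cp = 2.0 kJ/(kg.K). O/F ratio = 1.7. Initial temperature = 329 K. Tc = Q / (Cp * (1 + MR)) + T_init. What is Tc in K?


Tc = 18610 / (2.0 * (1 + 1.7)) + 329 = 3775 K

3775 K


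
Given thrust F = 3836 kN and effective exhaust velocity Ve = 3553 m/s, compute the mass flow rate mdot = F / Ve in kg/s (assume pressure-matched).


mdot = F / Ve = 3836000 / 3553 = 1079.7 kg/s

1079.7 kg/s


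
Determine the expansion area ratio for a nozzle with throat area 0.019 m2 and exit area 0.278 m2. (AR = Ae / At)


AR = 0.278 / 0.019 = 14.6

14.6


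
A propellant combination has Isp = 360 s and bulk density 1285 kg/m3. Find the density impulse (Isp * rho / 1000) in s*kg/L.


rho*Isp = 360 * 1285 / 1000 = 463 s*kg/L

463 s*kg/L


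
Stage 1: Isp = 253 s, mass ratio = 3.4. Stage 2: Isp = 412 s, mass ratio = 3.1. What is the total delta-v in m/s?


dV1 = 253 * 9.81 * ln(3.4) = 3037.3 m/s
dV2 = 412 * 9.81 * ln(3.1) = 4572.8 m/s
Total dV = 3037.3 + 4572.8 = 7610.1 m/s ~ 7610 m/s

7610 m/s


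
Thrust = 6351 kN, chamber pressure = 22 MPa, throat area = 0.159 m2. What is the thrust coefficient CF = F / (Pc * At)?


CF = 6351000 / (22e6 * 0.159) = 1.82

1.82


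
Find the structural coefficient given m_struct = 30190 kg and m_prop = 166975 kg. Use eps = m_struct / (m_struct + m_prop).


eps = 30190 / (30190 + 166975) = 0.1531

0.1531


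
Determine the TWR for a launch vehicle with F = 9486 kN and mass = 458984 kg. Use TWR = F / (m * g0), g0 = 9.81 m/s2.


TWR = 9486000 / (458984 * 9.81) = 2.11

2.11


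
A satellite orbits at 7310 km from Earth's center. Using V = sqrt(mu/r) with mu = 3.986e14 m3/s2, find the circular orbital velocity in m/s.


V = sqrt(3.986e14 / 7310000) = 7384 m/s

7384 m/s


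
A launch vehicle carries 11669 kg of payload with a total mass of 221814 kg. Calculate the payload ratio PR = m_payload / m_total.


PR = 11669 / 221814 = 0.0526

0.0526


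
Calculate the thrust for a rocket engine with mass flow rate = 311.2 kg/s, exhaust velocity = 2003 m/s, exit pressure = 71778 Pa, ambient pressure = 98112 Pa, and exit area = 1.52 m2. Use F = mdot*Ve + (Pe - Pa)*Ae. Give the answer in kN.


F = 311.2 * 2003 + (71778 - 98112) * 1.52 = 583306.0 N = 583.3 kN

583.3 kN


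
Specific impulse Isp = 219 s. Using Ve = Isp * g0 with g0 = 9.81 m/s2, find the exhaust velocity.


Ve = Isp * g0 = 219 * 9.81 = 2148.4 m/s

2148.4 m/s


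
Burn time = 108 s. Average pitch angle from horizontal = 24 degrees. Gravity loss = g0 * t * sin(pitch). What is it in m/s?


GL = 9.81 * 108 * sin(24 deg) = 431 m/s

431 m/s


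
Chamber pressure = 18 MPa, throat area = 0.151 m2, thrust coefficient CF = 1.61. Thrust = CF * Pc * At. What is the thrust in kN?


F = 1.61 * 18e6 * 0.151 = 4.3760e+06 N = 4376.0 kN

4376.0 kN


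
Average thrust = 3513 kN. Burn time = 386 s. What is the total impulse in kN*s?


It = 3513 * 386 = 1356018 kN*s

1356018 kN*s


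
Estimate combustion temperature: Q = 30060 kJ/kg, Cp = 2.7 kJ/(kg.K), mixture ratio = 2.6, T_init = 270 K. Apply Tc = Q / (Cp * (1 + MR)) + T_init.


Tc = 30060 / (2.7 * (1 + 2.6)) + 270 = 3363 K

3363 K


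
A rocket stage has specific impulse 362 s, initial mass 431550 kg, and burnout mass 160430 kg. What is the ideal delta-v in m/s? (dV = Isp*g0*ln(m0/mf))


Ve = 362 * 9.81 = 3551.22 m/s
dV = 3551.22 * ln(431550/160430) = 3514 m/s

3514 m/s


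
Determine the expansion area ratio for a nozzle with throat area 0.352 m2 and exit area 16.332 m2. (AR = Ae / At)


AR = 16.332 / 0.352 = 46.4

46.4


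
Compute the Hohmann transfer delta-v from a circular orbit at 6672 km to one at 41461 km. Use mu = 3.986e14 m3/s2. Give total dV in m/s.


V1 = sqrt(mu/r1) = 7729.31 m/s
dV1 = V1*(sqrt(2*r2/(r1+r2)) - 1) = 2415.74 m/s
V2 = sqrt(mu/r2) = 3100.62 m/s
dV2 = V2*(1 - sqrt(2*r1/(r1+r2))) = 1468.06 m/s
Total dV = 3884 m/s

3884 m/s


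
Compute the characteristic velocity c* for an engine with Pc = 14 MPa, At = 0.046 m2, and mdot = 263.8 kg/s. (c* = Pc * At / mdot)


c* = 14e6 * 0.046 / 263.8 = 2441 m/s

2441 m/s


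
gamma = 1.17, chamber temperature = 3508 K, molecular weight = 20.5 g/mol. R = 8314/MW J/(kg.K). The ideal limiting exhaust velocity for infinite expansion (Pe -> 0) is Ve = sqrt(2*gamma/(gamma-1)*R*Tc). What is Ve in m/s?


R = 8314 / 20.5 = 405.56 J/(kg.K)
Ve = sqrt(2 * 1.17 / (1.17 - 1) * 405.56 * 3508) = 4425 m/s

4425 m/s


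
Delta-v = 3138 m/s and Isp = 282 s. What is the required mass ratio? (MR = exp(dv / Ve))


Ve = 282 * 9.81 = 2766.42 m/s
MR = exp(3138 / 2766.42) = 3.109

3.109


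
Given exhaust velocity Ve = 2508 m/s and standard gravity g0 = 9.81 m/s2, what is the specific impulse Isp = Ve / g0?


Isp = Ve / g0 = 2508 / 9.81 = 255.7 s

255.7 s


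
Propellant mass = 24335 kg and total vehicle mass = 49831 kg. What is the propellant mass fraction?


PMF = 24335 / 49831 = 0.488

0.488


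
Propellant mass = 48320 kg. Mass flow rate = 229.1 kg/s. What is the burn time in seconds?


tb = 48320 / 229.1 = 210.9 s

210.9 s


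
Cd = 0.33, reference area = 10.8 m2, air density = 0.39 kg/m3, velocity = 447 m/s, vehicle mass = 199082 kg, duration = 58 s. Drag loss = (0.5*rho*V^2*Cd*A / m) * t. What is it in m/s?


D = 0.5 * 0.39 * 447^2 * 0.33 * 10.8 = 138863.26 N
a = 138863.26 / 199082 = 0.6975 m/s2
dV = 0.6975 * 58 = 40.5 m/s

40.5 m/s


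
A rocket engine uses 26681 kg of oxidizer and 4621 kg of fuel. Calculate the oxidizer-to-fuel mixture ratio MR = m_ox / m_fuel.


MR = 26681 / 4621 = 5.77

5.77


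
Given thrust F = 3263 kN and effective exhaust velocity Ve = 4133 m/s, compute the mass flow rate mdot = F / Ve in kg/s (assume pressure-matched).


mdot = F / Ve = 3263000 / 4133 = 789.5 kg/s

789.5 kg/s


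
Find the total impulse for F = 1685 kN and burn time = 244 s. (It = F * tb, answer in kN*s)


It = 1685 * 244 = 411140 kN*s

411140 kN*s


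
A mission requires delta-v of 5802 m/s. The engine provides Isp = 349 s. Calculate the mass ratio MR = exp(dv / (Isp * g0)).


Ve = 349 * 9.81 = 3423.69 m/s
MR = exp(5802 / 3423.69) = 5.445

5.445


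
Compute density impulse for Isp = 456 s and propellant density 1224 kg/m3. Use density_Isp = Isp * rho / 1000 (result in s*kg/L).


rho*Isp = 456 * 1224 / 1000 = 558 s*kg/L

558 s*kg/L


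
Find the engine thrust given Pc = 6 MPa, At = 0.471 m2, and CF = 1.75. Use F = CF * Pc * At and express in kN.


F = 1.75 * 6e6 * 0.471 = 4.9455e+06 N = 4945.5 kN

4945.5 kN


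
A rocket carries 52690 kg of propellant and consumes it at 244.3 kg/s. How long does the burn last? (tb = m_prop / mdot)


tb = 52690 / 244.3 = 215.7 s

215.7 s


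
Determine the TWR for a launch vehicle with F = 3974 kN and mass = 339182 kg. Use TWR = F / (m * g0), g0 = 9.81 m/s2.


TWR = 3974000 / (339182 * 9.81) = 1.19

1.19


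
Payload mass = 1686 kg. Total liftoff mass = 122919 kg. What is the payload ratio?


PR = 1686 / 122919 = 0.0137

0.0137


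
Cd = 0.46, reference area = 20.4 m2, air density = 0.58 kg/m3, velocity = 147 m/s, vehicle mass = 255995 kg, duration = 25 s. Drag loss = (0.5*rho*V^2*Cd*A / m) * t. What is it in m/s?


D = 0.5 * 0.58 * 147^2 * 0.46 * 20.4 = 58805.87 N
a = 58805.87 / 255995 = 0.2297 m/s2
dV = 0.2297 * 25 = 5.7 m/s

5.7 m/s


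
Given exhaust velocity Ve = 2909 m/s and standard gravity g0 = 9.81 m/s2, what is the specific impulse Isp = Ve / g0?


Isp = Ve / g0 = 2909 / 9.81 = 296.5 s

296.5 s


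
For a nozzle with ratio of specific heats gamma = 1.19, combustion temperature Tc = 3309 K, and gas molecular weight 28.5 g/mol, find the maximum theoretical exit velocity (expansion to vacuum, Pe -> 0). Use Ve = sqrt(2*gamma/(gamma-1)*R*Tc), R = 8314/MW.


R = 8314 / 28.5 = 291.72 J/(kg.K)
Ve = sqrt(2 * 1.19 / (1.19 - 1) * 291.72 * 3309) = 3477 m/s

3477 m/s


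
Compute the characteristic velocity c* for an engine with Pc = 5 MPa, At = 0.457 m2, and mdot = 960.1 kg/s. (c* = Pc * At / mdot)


c* = 5e6 * 0.457 / 960.1 = 2380 m/s

2380 m/s


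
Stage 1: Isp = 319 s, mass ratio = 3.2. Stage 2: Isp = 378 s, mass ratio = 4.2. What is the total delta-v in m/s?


dV1 = 319 * 9.81 * ln(3.2) = 3640.0 m/s
dV2 = 378 * 9.81 * ln(4.2) = 5321.6 m/s
Total dV = 3640.0 + 5321.6 = 8961.6 m/s ~ 8962 m/s

8962 m/s


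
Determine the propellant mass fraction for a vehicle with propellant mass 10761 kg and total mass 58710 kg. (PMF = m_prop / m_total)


PMF = 10761 / 58710 = 0.183

0.183


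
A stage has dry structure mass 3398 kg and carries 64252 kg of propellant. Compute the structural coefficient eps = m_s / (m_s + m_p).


eps = 3398 / (3398 + 64252) = 0.0502

0.0502


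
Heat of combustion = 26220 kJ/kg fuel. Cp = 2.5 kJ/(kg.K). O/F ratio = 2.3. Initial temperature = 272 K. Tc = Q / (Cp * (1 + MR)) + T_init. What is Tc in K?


Tc = 26220 / (2.5 * (1 + 2.3)) + 272 = 3450 K

3450 K


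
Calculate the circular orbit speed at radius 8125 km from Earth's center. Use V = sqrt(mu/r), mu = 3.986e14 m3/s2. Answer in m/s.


V = sqrt(3.986e14 / 8125000) = 7004 m/s

7004 m/s


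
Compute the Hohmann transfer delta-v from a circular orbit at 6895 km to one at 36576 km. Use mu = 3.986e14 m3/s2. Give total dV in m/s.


V1 = sqrt(mu/r1) = 7603.29 m/s
dV1 = V1*(sqrt(2*r2/(r1+r2)) - 1) = 2259.84 m/s
V2 = sqrt(mu/r2) = 3301.19 m/s
dV2 = V2*(1 - sqrt(2*r1/(r1+r2))) = 1441.88 m/s
Total dV = 3702 m/s

3702 m/s


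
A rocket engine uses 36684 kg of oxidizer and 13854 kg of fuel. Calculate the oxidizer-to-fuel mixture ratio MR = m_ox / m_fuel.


MR = 36684 / 13854 = 2.65

2.65


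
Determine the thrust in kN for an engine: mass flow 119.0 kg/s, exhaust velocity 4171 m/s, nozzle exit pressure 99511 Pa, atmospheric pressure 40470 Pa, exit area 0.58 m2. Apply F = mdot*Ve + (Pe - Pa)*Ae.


F = 119.0 * 4171 + (99511 - 40470) * 0.58 = 530593.0 N = 530.6 kN

530.6 kN


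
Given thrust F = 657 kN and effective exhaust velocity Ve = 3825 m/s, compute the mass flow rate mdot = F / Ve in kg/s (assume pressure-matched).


mdot = F / Ve = 657000 / 3825 = 171.8 kg/s

171.8 kg/s


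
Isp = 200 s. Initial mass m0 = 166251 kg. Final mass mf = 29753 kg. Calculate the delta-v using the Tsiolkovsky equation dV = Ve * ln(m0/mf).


Ve = 200 * 9.81 = 1962.0 m/s
dV = 1962.0 * ln(166251/29753) = 3376 m/s

3376 m/s


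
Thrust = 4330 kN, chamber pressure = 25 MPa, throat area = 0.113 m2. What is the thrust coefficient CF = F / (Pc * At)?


CF = 4330000 / (25e6 * 0.113) = 1.53

1.53


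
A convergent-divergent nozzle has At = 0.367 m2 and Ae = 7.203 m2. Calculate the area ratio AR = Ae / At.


AR = 7.203 / 0.367 = 19.6

19.6


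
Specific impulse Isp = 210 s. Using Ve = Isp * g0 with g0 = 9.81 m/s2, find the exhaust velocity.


Ve = Isp * g0 = 210 * 9.81 = 2060.1 m/s

2060.1 m/s


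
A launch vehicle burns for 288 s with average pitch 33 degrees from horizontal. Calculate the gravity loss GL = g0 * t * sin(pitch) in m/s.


GL = 9.81 * 288 * sin(33 deg) = 1539 m/s

1539 m/s


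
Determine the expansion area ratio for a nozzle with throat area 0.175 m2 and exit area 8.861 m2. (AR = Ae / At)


AR = 8.861 / 0.175 = 50.6

50.6


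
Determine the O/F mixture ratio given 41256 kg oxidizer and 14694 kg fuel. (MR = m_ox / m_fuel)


MR = 41256 / 14694 = 2.81

2.81


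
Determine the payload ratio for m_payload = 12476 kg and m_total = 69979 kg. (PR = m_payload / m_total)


PR = 12476 / 69979 = 0.1783

0.1783


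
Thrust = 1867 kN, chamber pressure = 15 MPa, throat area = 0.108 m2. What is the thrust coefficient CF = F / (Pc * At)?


CF = 1867000 / (15e6 * 0.108) = 1.15

1.15


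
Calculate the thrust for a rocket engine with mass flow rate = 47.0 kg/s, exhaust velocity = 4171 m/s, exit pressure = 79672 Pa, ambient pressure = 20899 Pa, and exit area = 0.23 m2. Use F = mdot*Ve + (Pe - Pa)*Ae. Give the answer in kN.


F = 47.0 * 4171 + (79672 - 20899) * 0.23 = 209555.0 N = 209.6 kN

209.6 kN


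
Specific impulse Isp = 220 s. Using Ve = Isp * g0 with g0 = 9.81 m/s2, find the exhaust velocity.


Ve = Isp * g0 = 220 * 9.81 = 2158.2 m/s

2158.2 m/s


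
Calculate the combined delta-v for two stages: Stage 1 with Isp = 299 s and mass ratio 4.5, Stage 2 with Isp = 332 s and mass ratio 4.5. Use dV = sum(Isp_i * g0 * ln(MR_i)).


dV1 = 299 * 9.81 * ln(4.5) = 4411.7 m/s
dV2 = 332 * 9.81 * ln(4.5) = 4898.7 m/s
Total dV = 4411.7 + 4898.7 = 9310.4 m/s ~ 9310 m/s

9310 m/s


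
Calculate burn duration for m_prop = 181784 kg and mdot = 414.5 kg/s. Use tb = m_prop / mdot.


tb = 181784 / 414.5 = 438.6 s

438.6 s


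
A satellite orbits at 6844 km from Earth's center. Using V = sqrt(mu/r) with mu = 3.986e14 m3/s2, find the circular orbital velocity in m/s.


V = sqrt(3.986e14 / 6844000) = 7632 m/s

7632 m/s


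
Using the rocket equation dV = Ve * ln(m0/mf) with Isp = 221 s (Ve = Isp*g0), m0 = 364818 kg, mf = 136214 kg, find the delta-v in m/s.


Ve = 221 * 9.81 = 2168.01 m/s
dV = 2168.01 * ln(364818/136214) = 2136 m/s

2136 m/s


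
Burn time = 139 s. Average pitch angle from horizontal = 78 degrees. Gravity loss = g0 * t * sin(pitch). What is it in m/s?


GL = 9.81 * 139 * sin(78 deg) = 1334 m/s

1334 m/s


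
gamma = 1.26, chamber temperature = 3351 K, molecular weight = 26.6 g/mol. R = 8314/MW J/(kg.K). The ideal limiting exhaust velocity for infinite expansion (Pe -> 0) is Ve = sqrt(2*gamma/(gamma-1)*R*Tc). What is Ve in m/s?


R = 8314 / 26.6 = 312.56 J/(kg.K)
Ve = sqrt(2 * 1.26 / (1.26 - 1) * 312.56 * 3351) = 3186 m/s

3186 m/s


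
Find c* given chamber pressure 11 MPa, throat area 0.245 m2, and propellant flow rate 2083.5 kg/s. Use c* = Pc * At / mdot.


c* = 11e6 * 0.245 / 2083.5 = 1293 m/s

1293 m/s


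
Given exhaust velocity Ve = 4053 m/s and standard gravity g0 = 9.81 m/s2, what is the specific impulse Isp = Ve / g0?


Isp = Ve / g0 = 4053 / 9.81 = 413.1 s

413.1 s


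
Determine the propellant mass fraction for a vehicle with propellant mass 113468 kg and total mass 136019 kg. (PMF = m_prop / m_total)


PMF = 113468 / 136019 = 0.834

0.834


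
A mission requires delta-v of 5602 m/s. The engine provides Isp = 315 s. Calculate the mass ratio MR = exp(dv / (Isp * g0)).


Ve = 315 * 9.81 = 3090.15 m/s
MR = exp(5602 / 3090.15) = 6.128

6.128


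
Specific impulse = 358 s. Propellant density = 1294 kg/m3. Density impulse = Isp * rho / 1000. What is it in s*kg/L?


rho*Isp = 358 * 1294 / 1000 = 463 s*kg/L

463 s*kg/L


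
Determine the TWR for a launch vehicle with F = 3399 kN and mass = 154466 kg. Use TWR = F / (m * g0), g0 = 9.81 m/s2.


TWR = 3399000 / (154466 * 9.81) = 2.24

2.24


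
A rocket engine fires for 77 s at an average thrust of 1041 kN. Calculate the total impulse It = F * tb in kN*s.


It = 1041 * 77 = 80157 kN*s

80157 kN*s


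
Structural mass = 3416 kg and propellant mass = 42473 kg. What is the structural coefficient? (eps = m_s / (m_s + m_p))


eps = 3416 / (3416 + 42473) = 0.0744

0.0744


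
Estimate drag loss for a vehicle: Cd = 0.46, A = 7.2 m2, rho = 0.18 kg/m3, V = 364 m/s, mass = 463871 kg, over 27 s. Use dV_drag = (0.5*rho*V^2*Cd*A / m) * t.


D = 0.5 * 0.18 * 364^2 * 0.46 * 7.2 = 39494.41 N
a = 39494.41 / 463871 = 0.0851 m/s2
dV = 0.0851 * 27 = 2.3 m/s

2.3 m/s


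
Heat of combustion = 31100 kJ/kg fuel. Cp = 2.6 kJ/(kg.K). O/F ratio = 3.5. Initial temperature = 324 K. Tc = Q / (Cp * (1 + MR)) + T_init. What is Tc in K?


Tc = 31100 / (2.6 * (1 + 3.5)) + 324 = 2982 K

2982 K


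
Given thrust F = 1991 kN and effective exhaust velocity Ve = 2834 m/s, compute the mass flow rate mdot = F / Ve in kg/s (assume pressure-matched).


mdot = F / Ve = 1991000 / 2834 = 702.5 kg/s

702.5 kg/s


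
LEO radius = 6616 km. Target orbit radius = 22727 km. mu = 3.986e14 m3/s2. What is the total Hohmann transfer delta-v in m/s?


V1 = sqrt(mu/r1) = 7761.95 m/s
dV1 = V1*(sqrt(2*r2/(r1+r2)) - 1) = 1898.66 m/s
V2 = sqrt(mu/r2) = 4187.91 m/s
dV2 = V2*(1 - sqrt(2*r1/(r1+r2))) = 1375.64 m/s
Total dV = 3274 m/s

3274 m/s


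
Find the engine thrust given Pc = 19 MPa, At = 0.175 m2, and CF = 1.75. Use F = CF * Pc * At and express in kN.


F = 1.75 * 19e6 * 0.175 = 5.8188e+06 N = 5818.8 kN

5818.8 kN


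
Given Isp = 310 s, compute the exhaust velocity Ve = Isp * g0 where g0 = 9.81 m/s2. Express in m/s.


Ve = Isp * g0 = 310 * 9.81 = 3041.1 m/s

3041.1 m/s


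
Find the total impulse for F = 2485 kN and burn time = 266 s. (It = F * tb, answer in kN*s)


It = 2485 * 266 = 661010 kN*s

661010 kN*s


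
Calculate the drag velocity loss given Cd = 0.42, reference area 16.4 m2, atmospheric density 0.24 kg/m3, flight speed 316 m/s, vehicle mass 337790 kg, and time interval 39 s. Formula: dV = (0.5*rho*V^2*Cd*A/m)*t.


D = 0.5 * 0.24 * 316^2 * 0.42 * 16.4 = 82536.98 N
a = 82536.98 / 337790 = 0.2443 m/s2
dV = 0.2443 * 39 = 9.5 m/s

9.5 m/s


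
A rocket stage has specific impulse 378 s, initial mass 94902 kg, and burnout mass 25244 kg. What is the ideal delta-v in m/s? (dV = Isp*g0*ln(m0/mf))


Ve = 378 * 9.81 = 3708.18 m/s
dV = 3708.18 * ln(94902/25244) = 4911 m/s

4911 m/s


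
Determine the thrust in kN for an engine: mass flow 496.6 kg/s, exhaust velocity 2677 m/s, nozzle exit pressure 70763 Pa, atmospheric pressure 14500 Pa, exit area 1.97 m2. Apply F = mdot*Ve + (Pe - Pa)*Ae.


F = 496.6 * 2677 + (70763 - 14500) * 1.97 = 1.4402e+06 N = 1440.2 kN

1440.2 kN


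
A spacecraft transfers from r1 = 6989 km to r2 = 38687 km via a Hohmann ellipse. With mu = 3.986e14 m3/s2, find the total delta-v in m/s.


V1 = sqrt(mu/r1) = 7551.99 m/s
dV1 = V1*(sqrt(2*r2/(r1+r2)) - 1) = 2277.13 m/s
V2 = sqrt(mu/r2) = 3209.86 m/s
dV2 = V2*(1 - sqrt(2*r1/(r1+r2))) = 1434.18 m/s
Total dV = 3711 m/s

3711 m/s


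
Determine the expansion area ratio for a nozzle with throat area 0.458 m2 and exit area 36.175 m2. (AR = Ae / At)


AR = 36.175 / 0.458 = 79.0

79.0


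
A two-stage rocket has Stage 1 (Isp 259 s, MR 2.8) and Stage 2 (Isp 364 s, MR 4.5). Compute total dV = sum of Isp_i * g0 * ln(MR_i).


dV1 = 259 * 9.81 * ln(2.8) = 2616.0 m/s
dV2 = 364 * 9.81 * ln(4.5) = 5370.8 m/s
Total dV = 2616.0 + 5370.8 = 7986.8 m/s ~ 7987 m/s

7987 m/s


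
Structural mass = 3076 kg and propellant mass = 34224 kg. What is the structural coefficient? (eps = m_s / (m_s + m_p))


eps = 3076 / (3076 + 34224) = 0.0825

0.0825


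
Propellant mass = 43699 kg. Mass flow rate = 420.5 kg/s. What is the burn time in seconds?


tb = 43699 / 420.5 = 103.9 s

103.9 s


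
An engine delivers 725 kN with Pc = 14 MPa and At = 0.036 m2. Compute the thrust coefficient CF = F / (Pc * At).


CF = 725000 / (14e6 * 0.036) = 1.44

1.44


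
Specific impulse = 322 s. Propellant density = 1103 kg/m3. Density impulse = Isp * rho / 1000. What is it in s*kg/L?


rho*Isp = 322 * 1103 / 1000 = 355 s*kg/L

355 s*kg/L


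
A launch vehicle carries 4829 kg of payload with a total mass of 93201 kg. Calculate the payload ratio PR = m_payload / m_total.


PR = 4829 / 93201 = 0.0518

0.0518


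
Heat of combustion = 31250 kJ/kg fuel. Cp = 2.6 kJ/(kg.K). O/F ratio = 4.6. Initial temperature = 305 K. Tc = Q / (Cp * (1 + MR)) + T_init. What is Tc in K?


Tc = 31250 / (2.6 * (1 + 4.6)) + 305 = 2451 K

2451 K


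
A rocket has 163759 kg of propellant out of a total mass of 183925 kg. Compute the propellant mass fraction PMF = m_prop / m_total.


PMF = 163759 / 183925 = 0.89

0.89


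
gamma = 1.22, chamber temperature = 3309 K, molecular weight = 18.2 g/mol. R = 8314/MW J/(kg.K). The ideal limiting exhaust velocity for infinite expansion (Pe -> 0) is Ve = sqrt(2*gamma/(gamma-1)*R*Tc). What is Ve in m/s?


R = 8314 / 18.2 = 456.81 J/(kg.K)
Ve = sqrt(2 * 1.22 / (1.22 - 1) * 456.81 * 3309) = 4095 m/s

4095 m/s


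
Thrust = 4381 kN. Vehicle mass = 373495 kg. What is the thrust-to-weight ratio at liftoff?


TWR = 4381000 / (373495 * 9.81) = 1.2

1.2


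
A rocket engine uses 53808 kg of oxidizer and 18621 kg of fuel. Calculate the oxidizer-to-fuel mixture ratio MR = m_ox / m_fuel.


MR = 53808 / 18621 = 2.89

2.89


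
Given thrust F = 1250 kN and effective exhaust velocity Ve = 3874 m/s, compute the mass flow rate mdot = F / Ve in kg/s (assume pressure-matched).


mdot = F / Ve = 1250000 / 3874 = 322.7 kg/s

322.7 kg/s


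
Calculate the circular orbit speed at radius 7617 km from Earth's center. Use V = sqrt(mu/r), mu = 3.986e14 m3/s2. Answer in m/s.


V = sqrt(3.986e14 / 7617000) = 7234 m/s

7234 m/s


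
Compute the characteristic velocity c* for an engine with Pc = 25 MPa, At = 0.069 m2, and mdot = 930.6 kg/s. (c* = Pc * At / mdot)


c* = 25e6 * 0.069 / 930.6 = 1854 m/s

1854 m/s


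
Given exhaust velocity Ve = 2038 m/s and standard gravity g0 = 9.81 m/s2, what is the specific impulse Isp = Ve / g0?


Isp = Ve / g0 = 2038 / 9.81 = 207.7 s

207.7 s


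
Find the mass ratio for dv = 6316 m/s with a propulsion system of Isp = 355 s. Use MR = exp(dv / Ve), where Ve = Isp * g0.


Ve = 355 * 9.81 = 3482.55 m/s
MR = exp(6316 / 3482.55) = 6.133

6.133


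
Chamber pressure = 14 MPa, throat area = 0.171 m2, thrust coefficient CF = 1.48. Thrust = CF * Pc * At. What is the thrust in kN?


F = 1.48 * 14e6 * 0.171 = 3.5431e+06 N = 3543.1 kN

3543.1 kN


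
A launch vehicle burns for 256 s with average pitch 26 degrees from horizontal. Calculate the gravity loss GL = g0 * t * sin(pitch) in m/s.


GL = 9.81 * 256 * sin(26 deg) = 1101 m/s

1101 m/s


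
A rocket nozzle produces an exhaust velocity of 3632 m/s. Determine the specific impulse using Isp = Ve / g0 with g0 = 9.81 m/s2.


Isp = Ve / g0 = 3632 / 9.81 = 370.2 s

370.2 s


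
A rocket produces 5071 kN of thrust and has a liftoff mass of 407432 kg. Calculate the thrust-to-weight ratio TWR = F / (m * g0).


TWR = 5071000 / (407432 * 9.81) = 1.27

1.27


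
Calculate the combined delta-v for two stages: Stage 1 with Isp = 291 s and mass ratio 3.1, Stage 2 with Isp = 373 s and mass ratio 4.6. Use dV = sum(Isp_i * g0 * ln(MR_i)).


dV1 = 291 * 9.81 * ln(3.1) = 3229.8 m/s
dV2 = 373 * 9.81 * ln(4.6) = 5584.0 m/s
Total dV = 3229.8 + 5584.0 = 8813.8 m/s ~ 8814 m/s

8814 m/s


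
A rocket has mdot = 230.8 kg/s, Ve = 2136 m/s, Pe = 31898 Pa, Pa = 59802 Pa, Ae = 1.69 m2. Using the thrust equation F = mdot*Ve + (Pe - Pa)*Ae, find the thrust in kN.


F = 230.8 * 2136 + (31898 - 59802) * 1.69 = 445831.0 N = 445.8 kN

445.8 kN


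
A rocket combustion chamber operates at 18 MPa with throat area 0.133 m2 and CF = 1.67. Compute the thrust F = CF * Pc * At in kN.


F = 1.67 * 18e6 * 0.133 = 3.9980e+06 N = 3998.0 kN

3998.0 kN


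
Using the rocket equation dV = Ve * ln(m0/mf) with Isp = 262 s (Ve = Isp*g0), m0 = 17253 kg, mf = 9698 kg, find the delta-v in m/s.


Ve = 262 * 9.81 = 2570.22 m/s
dV = 2570.22 * ln(17253/9698) = 1481 m/s

1481 m/s


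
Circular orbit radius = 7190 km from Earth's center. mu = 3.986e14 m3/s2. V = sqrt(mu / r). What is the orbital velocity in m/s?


V = sqrt(3.986e14 / 7190000) = 7446 m/s

7446 m/s


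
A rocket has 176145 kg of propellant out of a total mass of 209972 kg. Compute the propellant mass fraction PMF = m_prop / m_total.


PMF = 176145 / 209972 = 0.839

0.839


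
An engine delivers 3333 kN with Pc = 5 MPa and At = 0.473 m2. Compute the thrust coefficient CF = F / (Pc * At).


CF = 3333000 / (5e6 * 0.473) = 1.41

1.41


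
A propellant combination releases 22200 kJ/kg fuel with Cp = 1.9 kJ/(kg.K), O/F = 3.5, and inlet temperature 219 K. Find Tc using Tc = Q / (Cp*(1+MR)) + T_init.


Tc = 22200 / (1.9 * (1 + 3.5)) + 219 = 2815 K

2815 K


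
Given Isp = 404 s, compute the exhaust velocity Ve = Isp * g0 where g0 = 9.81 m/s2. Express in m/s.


Ve = Isp * g0 = 404 * 9.81 = 3963.2 m/s

3963.2 m/s


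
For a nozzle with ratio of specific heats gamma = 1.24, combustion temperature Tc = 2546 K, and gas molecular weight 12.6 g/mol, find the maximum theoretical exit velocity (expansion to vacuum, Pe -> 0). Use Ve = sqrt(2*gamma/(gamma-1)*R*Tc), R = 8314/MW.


R = 8314 / 12.6 = 659.84 J/(kg.K)
Ve = sqrt(2 * 1.24 / (1.24 - 1) * 659.84 * 2546) = 4166 m/s

4166 m/s


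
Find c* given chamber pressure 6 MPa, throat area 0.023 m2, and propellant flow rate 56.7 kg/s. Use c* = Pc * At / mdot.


c* = 6e6 * 0.023 / 56.7 = 2434 m/s

2434 m/s


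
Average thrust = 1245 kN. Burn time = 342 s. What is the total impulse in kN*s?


It = 1245 * 342 = 425790 kN*s

425790 kN*s


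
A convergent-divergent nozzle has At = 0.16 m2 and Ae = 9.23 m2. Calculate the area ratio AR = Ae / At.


AR = 9.23 / 0.16 = 57.7

57.7


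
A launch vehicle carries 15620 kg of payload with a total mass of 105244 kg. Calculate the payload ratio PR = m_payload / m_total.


PR = 15620 / 105244 = 0.1484

0.1484


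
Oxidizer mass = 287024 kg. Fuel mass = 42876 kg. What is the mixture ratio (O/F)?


MR = 287024 / 42876 = 6.69

6.69


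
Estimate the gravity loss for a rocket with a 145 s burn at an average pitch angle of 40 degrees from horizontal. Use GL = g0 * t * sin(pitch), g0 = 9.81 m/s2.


GL = 9.81 * 145 * sin(40 deg) = 914 m/s

914 m/s


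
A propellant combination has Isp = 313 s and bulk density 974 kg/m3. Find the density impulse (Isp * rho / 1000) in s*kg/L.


rho*Isp = 313 * 974 / 1000 = 305 s*kg/L

305 s*kg/L


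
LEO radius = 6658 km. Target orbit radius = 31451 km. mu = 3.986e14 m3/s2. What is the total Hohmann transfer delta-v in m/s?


V1 = sqrt(mu/r1) = 7737.43 m/s
dV1 = V1*(sqrt(2*r2/(r1+r2)) - 1) = 2203.23 m/s
V2 = sqrt(mu/r2) = 3560.01 m/s
dV2 = V2*(1 - sqrt(2*r1/(r1+r2))) = 1455.63 m/s
Total dV = 3659 m/s

3659 m/s


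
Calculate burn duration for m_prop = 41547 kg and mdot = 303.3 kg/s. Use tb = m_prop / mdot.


tb = 41547 / 303.3 = 137.0 s

137.0 s


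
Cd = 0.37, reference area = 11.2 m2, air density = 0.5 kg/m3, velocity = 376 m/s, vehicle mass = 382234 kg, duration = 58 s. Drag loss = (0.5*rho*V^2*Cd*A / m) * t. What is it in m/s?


D = 0.5 * 0.5 * 376^2 * 0.37 * 11.2 = 146465.54 N
a = 146465.54 / 382234 = 0.3832 m/s2
dV = 0.3832 * 58 = 22.2 m/s

22.2 m/s


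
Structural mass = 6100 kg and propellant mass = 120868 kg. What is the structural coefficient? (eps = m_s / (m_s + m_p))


eps = 6100 / (6100 + 120868) = 0.048

0.048


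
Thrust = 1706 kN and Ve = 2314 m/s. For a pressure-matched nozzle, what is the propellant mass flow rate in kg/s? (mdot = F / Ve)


mdot = F / Ve = 1706000 / 2314 = 737.3 kg/s

737.3 kg/s


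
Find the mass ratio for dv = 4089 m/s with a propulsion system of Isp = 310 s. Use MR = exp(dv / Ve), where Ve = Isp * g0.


Ve = 310 * 9.81 = 3041.1 m/s
MR = exp(4089 / 3041.1) = 3.837

3.837


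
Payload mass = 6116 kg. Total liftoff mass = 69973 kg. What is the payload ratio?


PR = 6116 / 69973 = 0.0874

0.0874


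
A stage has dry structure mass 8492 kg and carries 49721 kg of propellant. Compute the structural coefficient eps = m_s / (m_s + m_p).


eps = 8492 / (8492 + 49721) = 0.1459

0.1459


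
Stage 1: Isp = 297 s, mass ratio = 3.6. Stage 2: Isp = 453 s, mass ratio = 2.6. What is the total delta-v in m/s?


dV1 = 297 * 9.81 * ln(3.6) = 3732.1 m/s
dV2 = 453 * 9.81 * ln(2.6) = 4246.2 m/s
Total dV = 3732.1 + 4246.2 = 7978.3 m/s ~ 7978 m/s

7978 m/s


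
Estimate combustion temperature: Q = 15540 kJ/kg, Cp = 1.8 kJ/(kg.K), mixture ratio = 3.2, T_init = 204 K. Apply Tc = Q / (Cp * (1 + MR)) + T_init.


Tc = 15540 / (1.8 * (1 + 3.2)) + 204 = 2260 K

2260 K


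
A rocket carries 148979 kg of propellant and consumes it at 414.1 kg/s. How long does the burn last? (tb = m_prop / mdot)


tb = 148979 / 414.1 = 359.8 s

359.8 s


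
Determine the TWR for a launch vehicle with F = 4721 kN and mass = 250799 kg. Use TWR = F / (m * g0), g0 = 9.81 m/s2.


TWR = 4721000 / (250799 * 9.81) = 1.92

1.92


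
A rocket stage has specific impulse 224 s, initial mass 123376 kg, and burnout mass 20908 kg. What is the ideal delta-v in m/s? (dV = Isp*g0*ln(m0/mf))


Ve = 224 * 9.81 = 2197.44 m/s
dV = 2197.44 * ln(123376/20908) = 3901 m/s

3901 m/s


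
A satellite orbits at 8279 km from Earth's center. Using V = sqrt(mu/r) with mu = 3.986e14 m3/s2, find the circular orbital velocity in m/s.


V = sqrt(3.986e14 / 8279000) = 6939 m/s

6939 m/s


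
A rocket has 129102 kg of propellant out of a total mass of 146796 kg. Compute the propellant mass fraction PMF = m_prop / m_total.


PMF = 129102 / 146796 = 0.879

0.879


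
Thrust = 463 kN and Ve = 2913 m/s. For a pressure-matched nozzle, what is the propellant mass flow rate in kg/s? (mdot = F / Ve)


mdot = F / Ve = 463000 / 2913 = 158.9 kg/s

158.9 kg/s


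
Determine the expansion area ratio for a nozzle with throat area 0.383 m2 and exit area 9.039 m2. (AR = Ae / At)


AR = 9.039 / 0.383 = 23.6

23.6


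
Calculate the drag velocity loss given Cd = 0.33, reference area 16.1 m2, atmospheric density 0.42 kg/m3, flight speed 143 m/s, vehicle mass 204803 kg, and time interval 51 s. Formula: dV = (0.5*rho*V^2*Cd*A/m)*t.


D = 0.5 * 0.42 * 143^2 * 0.33 * 16.1 = 22815.56 N
a = 22815.56 / 204803 = 0.1114 m/s2
dV = 0.1114 * 51 = 5.7 m/s

5.7 m/s


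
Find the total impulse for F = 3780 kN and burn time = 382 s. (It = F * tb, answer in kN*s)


It = 3780 * 382 = 1443960 kN*s

1443960 kN*s


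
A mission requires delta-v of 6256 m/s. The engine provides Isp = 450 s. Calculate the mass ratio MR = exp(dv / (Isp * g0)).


Ve = 450 * 9.81 = 4414.5 m/s
MR = exp(6256 / 4414.5) = 4.125

4.125


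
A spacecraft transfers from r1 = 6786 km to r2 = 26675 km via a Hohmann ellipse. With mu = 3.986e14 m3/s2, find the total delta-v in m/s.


V1 = sqrt(mu/r1) = 7664.11 m/s
dV1 = V1*(sqrt(2*r2/(r1+r2)) - 1) = 2013.31 m/s
V2 = sqrt(mu/r2) = 3865.6 m/s
dV2 = V2*(1 - sqrt(2*r1/(r1+r2))) = 1403.7 m/s
Total dV = 3417 m/s

3417 m/s


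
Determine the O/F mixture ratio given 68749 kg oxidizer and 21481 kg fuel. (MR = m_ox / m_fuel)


MR = 68749 / 21481 = 3.2

3.2


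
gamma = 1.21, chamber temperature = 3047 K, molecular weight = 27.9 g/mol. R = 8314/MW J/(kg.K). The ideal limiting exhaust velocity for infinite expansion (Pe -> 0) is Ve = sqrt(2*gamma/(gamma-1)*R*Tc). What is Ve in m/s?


R = 8314 / 27.9 = 297.99 J/(kg.K)
Ve = sqrt(2 * 1.21 / (1.21 - 1) * 297.99 * 3047) = 3235 m/s

3235 m/s


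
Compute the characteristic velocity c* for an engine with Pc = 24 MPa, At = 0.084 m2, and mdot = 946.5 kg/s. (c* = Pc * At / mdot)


c* = 24e6 * 0.084 / 946.5 = 2130 m/s

2130 m/s


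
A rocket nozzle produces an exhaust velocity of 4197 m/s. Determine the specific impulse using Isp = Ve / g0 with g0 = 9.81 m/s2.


Isp = Ve / g0 = 4197 / 9.81 = 427.8 s

427.8 s


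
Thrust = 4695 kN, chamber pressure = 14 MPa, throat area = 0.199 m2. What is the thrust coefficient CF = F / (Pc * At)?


CF = 4695000 / (14e6 * 0.199) = 1.69

1.69


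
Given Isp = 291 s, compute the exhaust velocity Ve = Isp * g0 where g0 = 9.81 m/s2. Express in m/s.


Ve = Isp * g0 = 291 * 9.81 = 2854.7 m/s

2854.7 m/s


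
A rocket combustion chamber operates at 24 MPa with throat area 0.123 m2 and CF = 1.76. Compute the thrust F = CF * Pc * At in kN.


F = 1.76 * 24e6 * 0.123 = 5.1955e+06 N = 5195.5 kN

5195.5 kN


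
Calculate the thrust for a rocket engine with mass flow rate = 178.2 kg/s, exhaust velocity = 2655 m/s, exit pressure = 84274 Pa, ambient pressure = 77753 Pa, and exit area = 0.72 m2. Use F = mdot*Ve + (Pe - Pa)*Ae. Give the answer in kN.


F = 178.2 * 2655 + (84274 - 77753) * 0.72 = 477816.0 N = 477.8 kN

477.8 kN


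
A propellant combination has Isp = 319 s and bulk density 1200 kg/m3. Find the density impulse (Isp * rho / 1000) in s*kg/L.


rho*Isp = 319 * 1200 / 1000 = 383 s*kg/L

383 s*kg/L


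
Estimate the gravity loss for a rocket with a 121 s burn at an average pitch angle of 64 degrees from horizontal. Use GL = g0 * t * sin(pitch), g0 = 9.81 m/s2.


GL = 9.81 * 121 * sin(64 deg) = 1067 m/s

1067 m/s


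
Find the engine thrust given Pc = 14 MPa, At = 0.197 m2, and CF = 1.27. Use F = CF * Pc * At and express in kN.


F = 1.27 * 14e6 * 0.197 = 3.5027e+06 N = 3502.7 kN

3502.7 kN


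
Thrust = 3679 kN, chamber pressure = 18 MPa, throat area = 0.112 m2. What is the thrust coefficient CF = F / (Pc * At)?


CF = 3679000 / (18e6 * 0.112) = 1.82

1.82


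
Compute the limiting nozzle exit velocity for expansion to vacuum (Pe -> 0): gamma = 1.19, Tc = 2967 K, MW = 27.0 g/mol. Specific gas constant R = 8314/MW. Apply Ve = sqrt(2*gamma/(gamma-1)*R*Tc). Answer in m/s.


R = 8314 / 27.0 = 307.93 J/(kg.K)
Ve = sqrt(2 * 1.19 / (1.19 - 1) * 307.93 * 2967) = 3383 m/s

3383 m/s


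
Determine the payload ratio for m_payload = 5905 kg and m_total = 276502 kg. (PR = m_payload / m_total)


PR = 5905 / 276502 = 0.0214

0.0214


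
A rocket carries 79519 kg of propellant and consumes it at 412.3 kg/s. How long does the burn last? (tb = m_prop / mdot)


tb = 79519 / 412.3 = 192.9 s

192.9 s


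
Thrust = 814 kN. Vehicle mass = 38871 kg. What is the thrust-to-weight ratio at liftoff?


TWR = 814000 / (38871 * 9.81) = 2.13

2.13


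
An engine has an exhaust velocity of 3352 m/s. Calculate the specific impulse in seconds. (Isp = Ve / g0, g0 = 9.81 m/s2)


Isp = Ve / g0 = 3352 / 9.81 = 341.7 s

341.7 s


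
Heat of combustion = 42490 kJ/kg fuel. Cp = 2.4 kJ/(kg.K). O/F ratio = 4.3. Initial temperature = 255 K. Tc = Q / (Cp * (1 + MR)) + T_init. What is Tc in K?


Tc = 42490 / (2.4 * (1 + 4.3)) + 255 = 3595 K

3595 K


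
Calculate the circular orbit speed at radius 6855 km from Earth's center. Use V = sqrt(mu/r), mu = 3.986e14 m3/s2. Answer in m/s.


V = sqrt(3.986e14 / 6855000) = 7625 m/s

7625 m/s


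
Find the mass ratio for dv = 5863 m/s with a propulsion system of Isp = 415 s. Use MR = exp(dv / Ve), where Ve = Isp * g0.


Ve = 415 * 9.81 = 4071.15 m/s
MR = exp(5863 / 4071.15) = 4.221

4.221


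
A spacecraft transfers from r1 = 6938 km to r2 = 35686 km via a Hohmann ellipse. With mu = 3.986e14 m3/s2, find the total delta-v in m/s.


V1 = sqrt(mu/r1) = 7579.69 m/s
dV1 = V1*(sqrt(2*r2/(r1+r2)) - 1) = 2228.49 m/s
V2 = sqrt(mu/r2) = 3342.1 m/s
dV2 = V2*(1 - sqrt(2*r1/(r1+r2))) = 1435.22 m/s
Total dV = 3664 m/s

3664 m/s


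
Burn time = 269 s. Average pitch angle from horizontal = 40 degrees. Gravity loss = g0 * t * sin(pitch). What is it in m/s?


GL = 9.81 * 269 * sin(40 deg) = 1696 m/s

1696 m/s


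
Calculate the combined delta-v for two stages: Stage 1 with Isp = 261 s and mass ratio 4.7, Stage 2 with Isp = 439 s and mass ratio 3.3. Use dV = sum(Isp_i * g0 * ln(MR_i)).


dV1 = 261 * 9.81 * ln(4.7) = 3962.4 m/s
dV2 = 439 * 9.81 * ln(3.3) = 5141.7 m/s
Total dV = 3962.4 + 5141.7 = 9104.1 m/s ~ 9104 m/s

9104 m/s


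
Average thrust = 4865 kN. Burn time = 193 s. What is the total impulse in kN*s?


It = 4865 * 193 = 938945 kN*s

938945 kN*s


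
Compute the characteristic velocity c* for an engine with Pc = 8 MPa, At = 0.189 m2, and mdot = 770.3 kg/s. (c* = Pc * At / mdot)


c* = 8e6 * 0.189 / 770.3 = 1963 m/s

1963 m/s


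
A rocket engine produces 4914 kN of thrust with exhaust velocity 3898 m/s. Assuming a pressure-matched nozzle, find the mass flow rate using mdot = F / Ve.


mdot = F / Ve = 4914000 / 3898 = 1260.6 kg/s

1260.6 kg/s


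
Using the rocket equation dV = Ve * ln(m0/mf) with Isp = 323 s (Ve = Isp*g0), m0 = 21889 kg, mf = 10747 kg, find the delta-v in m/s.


Ve = 323 * 9.81 = 3168.63 m/s
dV = 3168.63 * ln(21889/10747) = 2254 m/s

2254 m/s


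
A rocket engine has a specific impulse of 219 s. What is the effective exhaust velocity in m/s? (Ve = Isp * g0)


Ve = Isp * g0 = 219 * 9.81 = 2148.4 m/s

2148.4 m/s


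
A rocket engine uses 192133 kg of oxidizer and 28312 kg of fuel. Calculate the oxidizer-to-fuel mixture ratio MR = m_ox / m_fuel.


MR = 192133 / 28312 = 6.79

6.79


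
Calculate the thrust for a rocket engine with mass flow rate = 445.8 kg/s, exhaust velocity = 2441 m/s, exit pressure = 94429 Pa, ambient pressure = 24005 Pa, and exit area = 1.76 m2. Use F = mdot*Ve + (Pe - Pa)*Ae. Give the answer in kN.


F = 445.8 * 2441 + (94429 - 24005) * 1.76 = 1.2121e+06 N = 1212.1 kN

1212.1 kN


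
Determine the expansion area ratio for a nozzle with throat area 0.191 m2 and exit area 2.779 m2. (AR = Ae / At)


AR = 2.779 / 0.191 = 14.5

14.5


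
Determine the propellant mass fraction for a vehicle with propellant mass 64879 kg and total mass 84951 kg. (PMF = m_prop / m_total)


PMF = 64879 / 84951 = 0.764

0.764


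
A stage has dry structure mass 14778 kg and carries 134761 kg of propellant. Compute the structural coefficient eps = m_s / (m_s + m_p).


eps = 14778 / (14778 + 134761) = 0.0988

0.0988


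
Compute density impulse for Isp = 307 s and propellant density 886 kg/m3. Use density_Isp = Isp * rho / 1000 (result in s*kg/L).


rho*Isp = 307 * 886 / 1000 = 272 s*kg/L

272 s*kg/L


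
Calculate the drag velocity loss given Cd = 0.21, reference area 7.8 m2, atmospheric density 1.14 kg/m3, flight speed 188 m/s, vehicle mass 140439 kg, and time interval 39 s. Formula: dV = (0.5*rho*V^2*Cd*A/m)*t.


D = 0.5 * 1.14 * 188^2 * 0.21 * 7.8 = 32999.28 N
a = 32999.28 / 140439 = 0.235 m/s2
dV = 0.235 * 39 = 9.2 m/s

9.2 m/s


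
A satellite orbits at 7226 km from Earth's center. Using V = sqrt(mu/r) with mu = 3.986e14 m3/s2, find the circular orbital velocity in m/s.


V = sqrt(3.986e14 / 7226000) = 7427 m/s

7427 m/s


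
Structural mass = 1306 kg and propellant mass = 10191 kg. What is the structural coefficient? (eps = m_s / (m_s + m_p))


eps = 1306 / (1306 + 10191) = 0.1136

0.1136


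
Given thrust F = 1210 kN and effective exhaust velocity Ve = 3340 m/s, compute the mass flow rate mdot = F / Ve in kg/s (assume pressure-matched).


mdot = F / Ve = 1210000 / 3340 = 362.3 kg/s

362.3 kg/s


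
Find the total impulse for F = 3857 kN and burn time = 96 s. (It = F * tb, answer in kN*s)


It = 3857 * 96 = 370272 kN*s

370272 kN*s


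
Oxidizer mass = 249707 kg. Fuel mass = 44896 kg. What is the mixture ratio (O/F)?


MR = 249707 / 44896 = 5.56

5.56


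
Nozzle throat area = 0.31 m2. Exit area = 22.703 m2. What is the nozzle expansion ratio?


AR = 22.703 / 0.31 = 73.2

73.2


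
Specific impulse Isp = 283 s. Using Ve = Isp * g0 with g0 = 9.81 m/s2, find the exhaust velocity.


Ve = Isp * g0 = 283 * 9.81 = 2776.2 m/s

2776.2 m/s


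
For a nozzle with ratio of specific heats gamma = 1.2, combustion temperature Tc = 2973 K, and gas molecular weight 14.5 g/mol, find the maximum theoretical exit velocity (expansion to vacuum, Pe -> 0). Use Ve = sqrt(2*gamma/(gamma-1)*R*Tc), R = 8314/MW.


R = 8314 / 14.5 = 573.38 J/(kg.K)
Ve = sqrt(2 * 1.2 / (1.2 - 1) * 573.38 * 2973) = 4523 m/s

4523 m/s


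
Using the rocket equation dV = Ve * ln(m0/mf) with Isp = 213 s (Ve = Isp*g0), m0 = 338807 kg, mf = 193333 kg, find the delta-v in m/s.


Ve = 213 * 9.81 = 2089.53 m/s
dV = 2089.53 * ln(338807/193333) = 1172 m/s

1172 m/s


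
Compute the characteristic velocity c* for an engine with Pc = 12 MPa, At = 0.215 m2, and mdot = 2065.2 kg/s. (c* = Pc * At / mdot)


c* = 12e6 * 0.215 / 2065.2 = 1249 m/s

1249 m/s


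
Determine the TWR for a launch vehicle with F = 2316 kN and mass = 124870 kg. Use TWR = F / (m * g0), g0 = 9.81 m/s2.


TWR = 2316000 / (124870 * 9.81) = 1.89

1.89
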